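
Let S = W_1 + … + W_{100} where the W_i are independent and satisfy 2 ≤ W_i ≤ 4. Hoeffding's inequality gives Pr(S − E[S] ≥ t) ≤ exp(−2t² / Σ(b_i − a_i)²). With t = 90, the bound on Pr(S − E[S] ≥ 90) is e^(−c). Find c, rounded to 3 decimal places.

40.500

Σ(b_i − a_i)² = 100·(2)² = 400.
c = 2t²/400 = 2·90²/400 = 40.5000.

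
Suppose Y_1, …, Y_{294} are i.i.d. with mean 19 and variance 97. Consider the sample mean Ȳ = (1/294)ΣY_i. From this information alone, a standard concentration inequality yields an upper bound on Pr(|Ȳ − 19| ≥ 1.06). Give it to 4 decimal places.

With mean and variance of each term known, Chebyshev's inequality bounds the deviation of the sum (or sample mean).
Var(Ȳ) = Var(Y_i)/n = 97/294 = 0.32993.
Chebyshev: Pr(|Ȳ − 19| ≥ 1.06) ≤ Var(Ȳ)/(1.06)² = 97/(294·1.06²) = 0.2936.

0.2936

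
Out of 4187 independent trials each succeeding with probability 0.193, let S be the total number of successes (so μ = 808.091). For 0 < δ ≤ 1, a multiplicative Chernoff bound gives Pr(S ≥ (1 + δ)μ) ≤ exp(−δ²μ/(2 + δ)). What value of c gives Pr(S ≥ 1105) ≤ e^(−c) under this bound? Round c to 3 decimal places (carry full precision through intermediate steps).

46.080

Write 1105 = (1 + δ)μ, so δ = 1105/808.091 − 1 = 0.3674203…
Then the exponent is δ²μ/(2 + δ) = (1105 − μ)² / (μ·(2 + δ)) = 46.079854.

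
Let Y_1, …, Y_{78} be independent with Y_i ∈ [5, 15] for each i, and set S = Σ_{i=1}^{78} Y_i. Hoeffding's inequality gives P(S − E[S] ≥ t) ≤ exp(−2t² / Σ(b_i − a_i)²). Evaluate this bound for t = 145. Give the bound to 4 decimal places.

0.0046

Σ(b_i − a_i)² = 78·(10)² = 7800.
Exponent = 2·145²/7800 = 5.3910.
Bound = exp(−5.3910) = 0.00456.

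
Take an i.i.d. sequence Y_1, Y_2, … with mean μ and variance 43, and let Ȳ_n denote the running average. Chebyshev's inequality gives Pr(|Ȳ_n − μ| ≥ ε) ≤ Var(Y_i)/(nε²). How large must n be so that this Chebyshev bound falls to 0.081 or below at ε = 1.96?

Require 43/(n·1.96²) ≤ 0.081, i.e. n ≥ 43/(0.081·1.96²) = 138.188.
The smallest integer n is 139.

139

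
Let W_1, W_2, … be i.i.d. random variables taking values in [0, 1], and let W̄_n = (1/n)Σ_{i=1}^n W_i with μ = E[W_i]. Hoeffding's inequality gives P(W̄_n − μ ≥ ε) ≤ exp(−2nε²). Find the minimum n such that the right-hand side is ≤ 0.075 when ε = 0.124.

85

Require exp(−2nε²) ≤ 0.075, i.e. 2nε² ≥ ln(1/0.075) = 2.590267.
So n ≥ 2.590267 / (2·0.124²) = 84.231.
The smallest integer n is 85.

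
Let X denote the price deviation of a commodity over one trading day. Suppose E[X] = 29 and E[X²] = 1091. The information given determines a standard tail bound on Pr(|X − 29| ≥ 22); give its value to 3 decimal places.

The first two moments determine the variance, so Chebyshev's inequality is the sharpest standard bound available.
Var(X) = E[X²] − (E[X])² = 1091 − 841 = 250.
Chebyshev's inequality: Pr(|X − μ| ≥ t) ≤ Var(X)/t² = 250/484 = 0.5165.

0.517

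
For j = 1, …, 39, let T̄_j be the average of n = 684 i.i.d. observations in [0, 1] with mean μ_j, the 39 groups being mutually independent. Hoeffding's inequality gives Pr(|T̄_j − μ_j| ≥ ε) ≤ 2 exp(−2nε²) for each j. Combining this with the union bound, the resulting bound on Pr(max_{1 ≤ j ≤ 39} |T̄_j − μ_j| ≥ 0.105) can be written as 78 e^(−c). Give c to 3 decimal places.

Union bound over the 39 events: Pr(max_{1 ≤ j ≤ 39} |T̄_j − μ_j| ≥ 0.105) ≤ 39·2·exp(−2nε²) = 78 exp(−2·684·0.105²).
So c = 2·684·0.105² = 15.0822.

15.082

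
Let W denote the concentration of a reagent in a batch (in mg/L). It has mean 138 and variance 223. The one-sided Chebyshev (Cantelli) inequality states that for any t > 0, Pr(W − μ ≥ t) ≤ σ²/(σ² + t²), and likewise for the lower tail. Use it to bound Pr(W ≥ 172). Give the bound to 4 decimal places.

0.1617

Here σ² = 223 and t = 34, so σ² + t² = 1379.
Cantelli's bound: 223/1379 = 0.1617.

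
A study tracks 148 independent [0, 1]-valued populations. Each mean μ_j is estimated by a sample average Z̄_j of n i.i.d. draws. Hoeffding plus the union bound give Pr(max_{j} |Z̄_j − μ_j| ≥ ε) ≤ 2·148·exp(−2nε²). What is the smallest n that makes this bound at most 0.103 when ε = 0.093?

Need 2·148·exp(−2nε²) ≤ 0.103, i.e. exp(−2nε²) ≤ 0.103/296.
So 2nε² ≥ ln(296/0.103) = 7.963386.
Hence n ≥ 7.963386/(2·0.093²) = 460.365.
The smallest integer n is 461.

461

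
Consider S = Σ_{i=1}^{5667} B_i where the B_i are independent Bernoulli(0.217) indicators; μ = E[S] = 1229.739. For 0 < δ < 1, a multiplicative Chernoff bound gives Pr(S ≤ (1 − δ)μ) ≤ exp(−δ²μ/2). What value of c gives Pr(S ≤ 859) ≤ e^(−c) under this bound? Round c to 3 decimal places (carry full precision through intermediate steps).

55.885

Write 859 = (1 − δ)μ, so δ = 1 − 859/1229.739 = 0.3014778…
Then the exponent is δ²μ/2 = (μ − 859)²/(2μ) = 55.884788.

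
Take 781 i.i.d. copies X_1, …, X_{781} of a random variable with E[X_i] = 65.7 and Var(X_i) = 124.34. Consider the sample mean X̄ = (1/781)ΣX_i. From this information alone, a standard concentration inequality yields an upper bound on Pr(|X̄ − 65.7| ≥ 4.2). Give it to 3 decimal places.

With mean and variance of each term known, Chebyshev's inequality bounds the deviation of the sum (or sample mean).
Var(X̄) = Var(X_i)/n = 124.34/781 = 0.15921.
Chebyshev: Pr(|X̄ − 65.7| ≥ 4.2) ≤ Var(X̄)/(4.2)² = 124.34/(781·4.2²) = 0.0090.

0.009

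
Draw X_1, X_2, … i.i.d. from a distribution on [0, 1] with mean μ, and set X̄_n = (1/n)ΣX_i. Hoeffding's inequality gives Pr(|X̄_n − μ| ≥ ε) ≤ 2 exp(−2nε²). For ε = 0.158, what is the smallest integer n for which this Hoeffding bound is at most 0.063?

70

Require 2·exp(−2nε²) ≤ 0.063, i.e. 2nε² ≥ ln(2/0.063) = 3.457768.
So n ≥ 3.457768 / (2·0.158²) = 69.255.
The smallest integer n is 70.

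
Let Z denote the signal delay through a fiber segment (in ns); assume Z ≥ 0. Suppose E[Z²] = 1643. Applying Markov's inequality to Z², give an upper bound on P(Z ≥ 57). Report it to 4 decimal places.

Since Z ≥ 0, the event {Z ≥ 57} is the same as {Z² ≥ 3249}.
Markov's inequality applied to Z² gives P(Z² ≥ 3249) ≤ E[Z²]/3249 = 1643/3249 = 0.5057.

0.5057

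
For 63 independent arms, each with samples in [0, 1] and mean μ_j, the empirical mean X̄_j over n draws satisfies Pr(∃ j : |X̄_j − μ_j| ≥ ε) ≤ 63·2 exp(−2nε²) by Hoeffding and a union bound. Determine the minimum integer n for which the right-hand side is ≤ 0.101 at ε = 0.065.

844

Need 2·63·exp(−2nε²) ≤ 0.101, i.e. exp(−2nε²) ≤ 0.101/126.
So 2nε² ≥ ln(126/0.101) = 7.128917.
Hence n ≥ 7.128917/(2·0.065²) = 843.659.
The smallest integer n is 844.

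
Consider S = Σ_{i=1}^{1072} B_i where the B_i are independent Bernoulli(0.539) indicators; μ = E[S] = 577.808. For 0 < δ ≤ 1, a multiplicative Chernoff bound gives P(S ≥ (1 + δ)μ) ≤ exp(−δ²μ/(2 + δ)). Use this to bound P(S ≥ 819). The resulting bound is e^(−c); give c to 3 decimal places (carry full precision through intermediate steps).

Write 819 = (1 + δ)μ, so δ = 819/577.808 − 1 = 0.4174259…
Then the exponent is δ²μ/(2 + δ) = (819 − μ)² / (μ·(2 + δ)) = 41.647514.

41.648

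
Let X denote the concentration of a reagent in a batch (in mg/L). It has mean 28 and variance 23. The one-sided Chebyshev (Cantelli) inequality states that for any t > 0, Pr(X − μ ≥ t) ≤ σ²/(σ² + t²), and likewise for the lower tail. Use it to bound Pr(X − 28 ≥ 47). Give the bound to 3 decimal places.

Here σ² = 23 and t = 47, so σ² + t² = 2232.
Cantelli's bound: 23/2232 = 0.0103.

0.010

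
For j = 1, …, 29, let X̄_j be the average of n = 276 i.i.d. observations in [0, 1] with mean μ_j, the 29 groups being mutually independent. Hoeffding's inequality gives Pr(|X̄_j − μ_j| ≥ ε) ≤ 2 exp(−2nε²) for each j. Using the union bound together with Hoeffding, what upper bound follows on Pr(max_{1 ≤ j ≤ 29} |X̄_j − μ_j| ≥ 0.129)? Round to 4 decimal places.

Per-experiment Hoeffding bound: 2·exp(−2·276·0.129²) = 2·exp(−9.18583) = 0.00020496.
Union bound over 29 events: 29·0.00020496 = 0.00594.

0.0059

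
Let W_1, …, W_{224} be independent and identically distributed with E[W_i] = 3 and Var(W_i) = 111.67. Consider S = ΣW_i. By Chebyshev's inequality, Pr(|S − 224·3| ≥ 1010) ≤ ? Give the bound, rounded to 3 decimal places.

Var(S) = n·Var(W_i) = 224·111.67 = 25014.08.
Chebyshev: Pr(|S − 224·3| ≥ 1010) ≤ Var(S)/1010² = 25014.08/1020100 = 0.0245.

0.025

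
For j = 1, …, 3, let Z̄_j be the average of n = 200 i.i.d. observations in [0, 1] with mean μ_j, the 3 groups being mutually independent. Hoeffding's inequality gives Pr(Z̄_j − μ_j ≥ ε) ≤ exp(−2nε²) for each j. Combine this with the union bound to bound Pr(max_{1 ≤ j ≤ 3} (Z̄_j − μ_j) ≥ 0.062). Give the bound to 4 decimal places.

Per-experiment Hoeffding bound: exp(−2·200·0.062²) = exp(−1.53760) = 0.2149.
Union bound over 3 events: 3·0.2149 = 0.64469.

0.6447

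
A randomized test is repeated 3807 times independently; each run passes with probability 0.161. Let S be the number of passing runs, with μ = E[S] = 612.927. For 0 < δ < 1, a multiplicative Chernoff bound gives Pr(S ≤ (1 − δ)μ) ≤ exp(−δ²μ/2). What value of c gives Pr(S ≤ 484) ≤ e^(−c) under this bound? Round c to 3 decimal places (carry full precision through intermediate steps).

13.560

Write 484 = (1 − δ)μ, so δ = 1 − 484/612.927 = 0.2103464…
Then the exponent is δ²μ/2 = (μ − 484)²/(2μ) = 13.559666.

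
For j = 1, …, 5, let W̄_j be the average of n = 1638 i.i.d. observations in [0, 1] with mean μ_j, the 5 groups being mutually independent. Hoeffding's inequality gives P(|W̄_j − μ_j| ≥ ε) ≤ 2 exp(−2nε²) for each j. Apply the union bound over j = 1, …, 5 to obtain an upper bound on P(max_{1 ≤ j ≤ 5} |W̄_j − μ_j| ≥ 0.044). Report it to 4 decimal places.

0.0176

Per-experiment Hoeffding bound: 2·exp(−2·1638·0.044²) = 2·exp(−6.34234) = 0.0035204.
Union bound over 5 events: 5·0.0035204 = 0.01760.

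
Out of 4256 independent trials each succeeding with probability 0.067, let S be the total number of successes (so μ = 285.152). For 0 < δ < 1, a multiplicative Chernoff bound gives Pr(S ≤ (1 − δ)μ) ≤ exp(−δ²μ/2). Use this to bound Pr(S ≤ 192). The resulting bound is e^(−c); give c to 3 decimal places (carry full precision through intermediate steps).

15.215

Write 192 = (1 − δ)μ, so δ = 1 − 192/285.152 = 0.3266749…
Then the exponent is δ²μ/2 = (μ − 192)²/(2μ) = 15.215210.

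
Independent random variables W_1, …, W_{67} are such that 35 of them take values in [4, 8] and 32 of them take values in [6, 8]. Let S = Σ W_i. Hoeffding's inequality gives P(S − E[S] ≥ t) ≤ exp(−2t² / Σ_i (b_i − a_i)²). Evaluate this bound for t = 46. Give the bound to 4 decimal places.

Σ(b_i − a_i)² = 35·4² + 32·2² = 688.
Exponent = 2·46² / 688 = 6.15116.
Bound = exp(−6.15116) = 0.00213.

0.0021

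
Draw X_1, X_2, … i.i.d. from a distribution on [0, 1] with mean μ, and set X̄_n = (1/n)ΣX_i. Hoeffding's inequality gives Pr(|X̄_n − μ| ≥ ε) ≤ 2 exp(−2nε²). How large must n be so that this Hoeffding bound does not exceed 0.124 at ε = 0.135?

Require 2·exp(−2nε²) ≤ 0.124, i.e. 2nε² ≥ ln(2/0.124) = 2.780621.
So n ≥ 2.780621 / (2·0.135²) = 76.286.
The smallest integer n is 77.

77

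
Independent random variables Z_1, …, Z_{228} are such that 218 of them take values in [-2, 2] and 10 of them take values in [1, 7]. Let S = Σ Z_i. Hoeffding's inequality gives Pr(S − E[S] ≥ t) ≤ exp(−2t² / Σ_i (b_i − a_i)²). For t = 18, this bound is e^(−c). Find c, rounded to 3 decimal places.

0.168

Σ(b_i − a_i)² = 218·4² + 10·6² = 3848.
c = 2t² / 3848 = 2·18² / 3848 = 0.1684.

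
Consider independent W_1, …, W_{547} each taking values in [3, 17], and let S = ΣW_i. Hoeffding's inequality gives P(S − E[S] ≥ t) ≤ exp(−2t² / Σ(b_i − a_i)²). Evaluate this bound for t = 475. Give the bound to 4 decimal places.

0.0149

Σ(b_i − a_i)² = 547·(14)² = 107212.
Exponent = 2·475²/107212 = 4.2090.
Bound = exp(−4.2090) = 0.01486.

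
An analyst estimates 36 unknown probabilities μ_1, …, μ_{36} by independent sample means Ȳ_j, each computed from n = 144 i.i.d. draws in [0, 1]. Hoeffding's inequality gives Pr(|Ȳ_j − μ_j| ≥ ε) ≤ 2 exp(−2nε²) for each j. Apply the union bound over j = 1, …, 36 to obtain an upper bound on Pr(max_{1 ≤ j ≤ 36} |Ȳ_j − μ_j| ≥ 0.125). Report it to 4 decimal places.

0.7998

Per-experiment Hoeffding bound: 2·exp(−2·144·0.125²) = 2·exp(−4.50000) = 0.022218.
Union bound over 36 events: 36·0.022218 = 0.79985.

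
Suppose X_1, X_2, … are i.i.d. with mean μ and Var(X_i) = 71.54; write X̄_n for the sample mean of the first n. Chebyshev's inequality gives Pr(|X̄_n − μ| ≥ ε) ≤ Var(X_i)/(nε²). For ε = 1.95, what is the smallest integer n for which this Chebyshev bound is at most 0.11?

Require 71.54/(n·1.95²) ≤ 0.11, i.e. n ≥ 71.54/(0.11·1.95²) = 171.036.
The smallest integer n is 172.

172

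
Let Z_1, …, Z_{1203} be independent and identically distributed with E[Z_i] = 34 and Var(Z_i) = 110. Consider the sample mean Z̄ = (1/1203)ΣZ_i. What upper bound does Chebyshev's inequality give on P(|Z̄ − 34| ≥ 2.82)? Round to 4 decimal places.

Var(Z̄) = Var(Z_i)/n = 110/1203 = 0.091438.
Chebyshev: P(|Z̄ − 34| ≥ 2.82) ≤ Var(Z̄)/(2.82)² = 110/(1203·2.82²) = 0.0115.

0.0115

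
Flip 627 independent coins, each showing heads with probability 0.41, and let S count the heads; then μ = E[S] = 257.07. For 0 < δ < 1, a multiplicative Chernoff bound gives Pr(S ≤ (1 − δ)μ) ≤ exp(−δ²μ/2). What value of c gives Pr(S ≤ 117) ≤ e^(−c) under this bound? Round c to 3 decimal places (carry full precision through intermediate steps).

38.160

Write 117 = (1 − δ)μ, so δ = 1 − 117/257.07 = 0.544871…
Then the exponent is δ²μ/2 = (μ − 117)²/(2μ) = 38.160044.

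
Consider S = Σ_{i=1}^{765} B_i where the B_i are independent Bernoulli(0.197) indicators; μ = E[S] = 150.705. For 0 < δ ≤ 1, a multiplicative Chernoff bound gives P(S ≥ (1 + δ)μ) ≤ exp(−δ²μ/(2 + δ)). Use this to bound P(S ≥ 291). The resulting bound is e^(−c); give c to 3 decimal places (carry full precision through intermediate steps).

Write 291 = (1 + δ)μ, so δ = 291/150.705 − 1 = 0.9309247…
Then the exponent is δ²μ/(2 + δ) = (291 − μ)² / (μ·(2 + δ)) = 44.560707.

44.561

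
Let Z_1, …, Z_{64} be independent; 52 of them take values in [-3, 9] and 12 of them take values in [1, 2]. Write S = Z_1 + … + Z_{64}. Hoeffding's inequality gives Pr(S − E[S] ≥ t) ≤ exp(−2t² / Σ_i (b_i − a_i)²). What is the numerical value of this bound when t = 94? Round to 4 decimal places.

0.0948

Σ(b_i − a_i)² = 52·12² + 12·1² = 7500.
Exponent = 2·94² / 7500 = 2.35627.
Bound = exp(−2.35627) = 0.09477.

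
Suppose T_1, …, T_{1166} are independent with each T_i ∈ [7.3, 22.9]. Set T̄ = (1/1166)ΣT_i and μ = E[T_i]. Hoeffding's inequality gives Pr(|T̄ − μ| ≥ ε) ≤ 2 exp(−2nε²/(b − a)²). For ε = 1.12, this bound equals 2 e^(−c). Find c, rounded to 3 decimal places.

c = 2nε²/(b − a)² = 2·1166·1.12² / 15.6² = 12.0203.

12.020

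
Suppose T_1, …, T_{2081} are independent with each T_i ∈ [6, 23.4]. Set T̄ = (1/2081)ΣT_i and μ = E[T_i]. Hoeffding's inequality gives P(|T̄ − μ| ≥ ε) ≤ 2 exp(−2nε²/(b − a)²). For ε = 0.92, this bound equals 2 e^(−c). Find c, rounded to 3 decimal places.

11.635

c = 2nε²/(b − a)² = 2·2081·0.92² / 17.4² = 11.6353.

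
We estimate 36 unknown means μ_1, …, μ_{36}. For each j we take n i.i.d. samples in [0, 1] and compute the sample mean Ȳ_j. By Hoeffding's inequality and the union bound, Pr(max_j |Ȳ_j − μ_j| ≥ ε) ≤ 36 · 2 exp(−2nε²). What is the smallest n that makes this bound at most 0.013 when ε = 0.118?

Need 2·36·exp(−2nε²) ≤ 0.013, i.e. exp(−2nε²) ≤ 0.013/72.
So 2nε² ≥ ln(72/0.013) = 8.619472.
Hence n ≥ 8.619472/(2·0.118²) = 309.519.
The smallest integer n is 310.

310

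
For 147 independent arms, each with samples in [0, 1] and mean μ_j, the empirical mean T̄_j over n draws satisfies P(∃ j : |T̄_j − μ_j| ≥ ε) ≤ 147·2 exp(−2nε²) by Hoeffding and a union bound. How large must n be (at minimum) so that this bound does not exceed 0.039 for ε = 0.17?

Need 2·147·exp(−2nε²) ≤ 0.039, i.e. exp(−2nε²) ≤ 0.039/294.
So 2nε² ≥ ln(294/0.039) = 8.927773.
Hence n ≥ 8.927773/(2·0.17²) = 154.460.
The smallest integer n is 155.

155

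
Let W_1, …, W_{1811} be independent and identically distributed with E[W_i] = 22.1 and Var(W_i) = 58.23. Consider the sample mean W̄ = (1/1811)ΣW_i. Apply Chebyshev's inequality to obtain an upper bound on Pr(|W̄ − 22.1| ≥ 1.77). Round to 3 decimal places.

Var(W̄) = Var(W_i)/n = 58.23/1811 = 0.032154.
Chebyshev: Pr(|W̄ − 22.1| ≥ 1.77) ≤ Var(W̄)/(1.77)² = 58.23/(1811·1.77²) = 0.0103.

0.010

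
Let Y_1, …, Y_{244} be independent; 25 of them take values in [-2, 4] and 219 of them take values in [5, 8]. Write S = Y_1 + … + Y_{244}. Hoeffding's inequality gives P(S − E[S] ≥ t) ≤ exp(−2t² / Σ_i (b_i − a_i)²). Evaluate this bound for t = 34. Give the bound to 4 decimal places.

0.4470

Σ(b_i − a_i)² = 25·6² + 219·3² = 2871.
Exponent = 2·34² / 2871 = 0.80529.
Bound = exp(−0.80529) = 0.44696.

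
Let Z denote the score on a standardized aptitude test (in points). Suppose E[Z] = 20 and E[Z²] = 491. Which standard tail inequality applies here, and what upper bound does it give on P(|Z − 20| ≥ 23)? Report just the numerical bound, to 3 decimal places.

0.172

The first two moments determine the variance, so Chebyshev's inequality is the sharpest standard bound available.
Var(Z) = E[Z²] − (E[Z])² = 491 − 400 = 91.
Chebyshev's inequality: P(|Z − μ| ≥ t) ≤ Var(Z)/t² = 91/529 = 0.1720.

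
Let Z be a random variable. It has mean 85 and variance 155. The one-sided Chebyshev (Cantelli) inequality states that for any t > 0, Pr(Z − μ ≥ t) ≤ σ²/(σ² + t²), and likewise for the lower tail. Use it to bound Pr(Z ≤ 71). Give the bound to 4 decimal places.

Here σ² = 155 and t = 14, so σ² + t² = 351.
Cantelli's bound: 155/351 = 0.4416.

0.4416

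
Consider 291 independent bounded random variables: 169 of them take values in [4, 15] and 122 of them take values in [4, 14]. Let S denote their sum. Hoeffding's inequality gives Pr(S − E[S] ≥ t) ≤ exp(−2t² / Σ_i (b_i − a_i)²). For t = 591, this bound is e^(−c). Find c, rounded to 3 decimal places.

Σ(b_i − a_i)² = 169·11² + 122·10² = 32649.
c = 2t² / 32649 = 2·591² / 32649 = 21.3961.

21.396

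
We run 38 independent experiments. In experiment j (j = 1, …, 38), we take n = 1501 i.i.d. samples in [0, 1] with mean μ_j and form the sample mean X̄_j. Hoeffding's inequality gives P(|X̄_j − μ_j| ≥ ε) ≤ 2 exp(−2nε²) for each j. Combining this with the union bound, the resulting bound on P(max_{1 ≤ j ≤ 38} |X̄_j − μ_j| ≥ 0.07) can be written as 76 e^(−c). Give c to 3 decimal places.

Union bound over the 38 events: P(max_{1 ≤ j ≤ 38} |X̄_j − μ_j| ≥ 0.07) ≤ 38·2·exp(−2nε²) = 76 exp(−2·1501·0.07²).
So c = 2·1501·0.07² = 14.7098.

14.710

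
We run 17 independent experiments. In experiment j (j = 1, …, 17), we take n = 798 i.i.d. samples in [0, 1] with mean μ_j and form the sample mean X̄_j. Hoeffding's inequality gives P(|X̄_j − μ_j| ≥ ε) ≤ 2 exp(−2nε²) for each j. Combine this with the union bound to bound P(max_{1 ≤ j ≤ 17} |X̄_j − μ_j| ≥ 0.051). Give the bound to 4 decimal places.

Per-experiment Hoeffding bound: 2·exp(−2·798·0.051²) = 2·exp(−4.15120) = 0.031491.
Union bound over 17 events: 17·0.031491 = 0.53535.

0.5353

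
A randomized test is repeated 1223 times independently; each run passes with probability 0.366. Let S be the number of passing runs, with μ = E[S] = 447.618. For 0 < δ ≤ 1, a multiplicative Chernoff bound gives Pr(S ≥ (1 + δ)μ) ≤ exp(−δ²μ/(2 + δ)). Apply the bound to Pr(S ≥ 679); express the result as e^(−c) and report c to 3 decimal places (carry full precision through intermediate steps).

Write 679 = (1 + δ)μ, so δ = 679/447.618 − 1 = 0.5169184…
Then the exponent is δ²μ/(2 + δ) = (679 − μ)² / (μ·(2 + δ)) = 47.520659.

47.521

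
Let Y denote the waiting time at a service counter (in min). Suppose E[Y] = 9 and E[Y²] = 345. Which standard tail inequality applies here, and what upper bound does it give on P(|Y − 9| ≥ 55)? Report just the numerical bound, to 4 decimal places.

The first two moments determine the variance, so Chebyshev's inequality is the sharpest standard bound available.
Var(Y) = E[Y²] − (E[Y])² = 345 − 81 = 264.
Chebyshev's inequality: P(|Y − μ| ≥ t) ≤ Var(Y)/t² = 264/3025 = 0.0873.

0.0873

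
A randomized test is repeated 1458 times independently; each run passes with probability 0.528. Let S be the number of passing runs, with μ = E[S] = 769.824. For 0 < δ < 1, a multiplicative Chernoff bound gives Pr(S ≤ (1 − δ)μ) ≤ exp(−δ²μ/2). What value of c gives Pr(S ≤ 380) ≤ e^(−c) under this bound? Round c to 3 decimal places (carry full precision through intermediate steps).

98.700

Write 380 = (1 − δ)μ, so δ = 1 − 380/769.824 = 0.5063807…
Then the exponent is δ²μ/2 = (μ − 380)²/(2μ) = 98.699671.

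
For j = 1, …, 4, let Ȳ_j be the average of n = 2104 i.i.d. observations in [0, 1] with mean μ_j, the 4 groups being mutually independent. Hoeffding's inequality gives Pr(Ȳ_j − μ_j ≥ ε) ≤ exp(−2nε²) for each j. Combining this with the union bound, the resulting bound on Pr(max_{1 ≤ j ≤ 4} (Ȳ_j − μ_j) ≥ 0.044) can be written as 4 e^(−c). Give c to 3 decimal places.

Union bound over the 4 events: Pr(max_{1 ≤ j ≤ 4} (Ȳ_j − μ_j) ≥ 0.044) ≤ 4·exp(−2nε²) = 4 exp(−2·2104·0.044²).
So c = 2·2104·0.044² = 8.1467.

8.147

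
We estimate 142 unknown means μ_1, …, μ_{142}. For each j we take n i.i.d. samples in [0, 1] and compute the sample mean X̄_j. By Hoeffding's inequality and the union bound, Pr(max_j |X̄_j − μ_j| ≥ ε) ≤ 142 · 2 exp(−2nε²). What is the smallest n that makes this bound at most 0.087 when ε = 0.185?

119

Need 2·142·exp(−2nε²) ≤ 0.087, i.e. exp(−2nε²) ≤ 0.087/284.
So 2nε² ≥ ln(284/0.087) = 8.090821.
Hence n ≥ 8.090821/(2·0.185²) = 118.200.
The smallest integer n is 119.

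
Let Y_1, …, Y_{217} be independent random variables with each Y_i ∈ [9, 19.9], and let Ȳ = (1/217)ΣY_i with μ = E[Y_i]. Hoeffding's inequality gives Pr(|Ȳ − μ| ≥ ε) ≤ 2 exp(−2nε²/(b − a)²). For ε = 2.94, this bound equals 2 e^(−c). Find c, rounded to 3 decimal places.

c = 2nε²/(b − a)² = 2·217·2.94² / 10.9² = 31.5741.

31.574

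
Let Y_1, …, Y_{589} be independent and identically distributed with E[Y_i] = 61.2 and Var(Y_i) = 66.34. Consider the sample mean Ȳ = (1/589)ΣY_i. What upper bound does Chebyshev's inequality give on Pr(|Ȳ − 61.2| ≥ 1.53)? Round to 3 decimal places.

Var(Ȳ) = Var(Y_i)/n = 66.34/589 = 0.11263.
Chebyshev: Pr(|Ȳ − 61.2| ≥ 1.53) ≤ Var(Ȳ)/(1.53)² = 66.34/(589·1.53²) = 0.0481.

0.048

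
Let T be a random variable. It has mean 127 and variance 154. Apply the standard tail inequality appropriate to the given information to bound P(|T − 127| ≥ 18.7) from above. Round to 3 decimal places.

0.440

Mean and variance are known, so Chebyshev's inequality applies.
Chebyshev: P(|T − μ| ≥ t) ≤ Var(T)/t².
Bound = 154 / 349.69 = 0.4404.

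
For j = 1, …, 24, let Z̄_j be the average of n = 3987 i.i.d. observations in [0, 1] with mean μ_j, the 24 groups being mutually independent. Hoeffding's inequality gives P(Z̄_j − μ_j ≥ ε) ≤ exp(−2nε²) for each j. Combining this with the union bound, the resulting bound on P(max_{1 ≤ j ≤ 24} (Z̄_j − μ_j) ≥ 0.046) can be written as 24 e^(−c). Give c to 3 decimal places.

16.873

Union bound over the 24 events: P(max_{1 ≤ j ≤ 24} (Z̄_j − μ_j) ≥ 0.046) ≤ 24·exp(−2nε²) = 24 exp(−2·3987·0.046²).
So c = 2·3987·0.046² = 16.8730.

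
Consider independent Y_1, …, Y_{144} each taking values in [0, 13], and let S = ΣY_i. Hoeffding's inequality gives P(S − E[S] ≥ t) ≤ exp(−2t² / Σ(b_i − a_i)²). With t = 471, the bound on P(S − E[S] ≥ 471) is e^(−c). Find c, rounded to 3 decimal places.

Σ(b_i − a_i)² = 144·(13)² = 24336.
c = 2t²/24336 = 2·471²/24336 = 18.2315.

18.232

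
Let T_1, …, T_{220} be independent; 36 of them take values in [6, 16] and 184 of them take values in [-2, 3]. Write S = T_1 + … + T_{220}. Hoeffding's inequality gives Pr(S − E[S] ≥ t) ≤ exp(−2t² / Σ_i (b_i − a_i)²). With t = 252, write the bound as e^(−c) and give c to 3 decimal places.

Σ(b_i − a_i)² = 36·10² + 184·5² = 8200.
c = 2t² / 8200 = 2·252² / 8200 = 15.4888.

15.489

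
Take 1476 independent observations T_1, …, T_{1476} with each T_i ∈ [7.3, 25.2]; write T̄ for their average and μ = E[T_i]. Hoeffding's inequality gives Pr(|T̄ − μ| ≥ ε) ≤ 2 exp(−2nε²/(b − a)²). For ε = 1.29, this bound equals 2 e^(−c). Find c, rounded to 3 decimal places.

c = 2nε²/(b − a)² = 2·1476·1.29² / 17.9² = 15.3317.

15.332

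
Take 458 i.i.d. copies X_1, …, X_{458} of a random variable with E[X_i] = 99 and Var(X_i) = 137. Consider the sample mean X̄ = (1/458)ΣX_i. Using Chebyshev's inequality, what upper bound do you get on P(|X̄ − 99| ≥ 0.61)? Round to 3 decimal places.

0.804

Var(X̄) = Var(X_i)/n = 137/458 = 0.29913.
Chebyshev: P(|X̄ − 99| ≥ 0.61) ≤ Var(X̄)/(0.61)² = 137/(458·0.61²) = 0.8039.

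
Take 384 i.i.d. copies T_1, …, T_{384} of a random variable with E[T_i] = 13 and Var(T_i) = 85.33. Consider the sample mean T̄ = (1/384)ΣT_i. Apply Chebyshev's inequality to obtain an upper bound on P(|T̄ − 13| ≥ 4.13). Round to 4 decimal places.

0.0130

Var(T̄) = Var(T_i)/n = 85.33/384 = 0.22221.
Chebyshev: P(|T̄ − 13| ≥ 4.13) ≤ Var(T̄)/(4.13)² = 85.33/(384·4.13²) = 0.0130.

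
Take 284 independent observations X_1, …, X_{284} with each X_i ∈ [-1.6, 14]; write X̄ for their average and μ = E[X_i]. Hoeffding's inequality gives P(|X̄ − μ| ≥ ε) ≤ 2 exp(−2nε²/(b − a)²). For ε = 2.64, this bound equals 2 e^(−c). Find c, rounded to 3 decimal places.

16.267

c = 2nε²/(b − a)² = 2·284·2.64² / 15.6² = 16.2670.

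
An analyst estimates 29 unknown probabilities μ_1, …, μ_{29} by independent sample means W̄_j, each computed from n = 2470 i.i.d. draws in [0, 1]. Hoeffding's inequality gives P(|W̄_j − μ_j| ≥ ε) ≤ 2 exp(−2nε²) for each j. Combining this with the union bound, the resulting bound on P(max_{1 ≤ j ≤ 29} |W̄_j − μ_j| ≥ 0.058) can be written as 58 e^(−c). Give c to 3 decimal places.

Union bound over the 29 events: P(max_{1 ≤ j ≤ 29} |W̄_j − μ_j| ≥ 0.058) ≤ 29·2·exp(−2nε²) = 58 exp(−2·2470·0.058²).
So c = 2·2470·0.058² = 16.6182.

16.618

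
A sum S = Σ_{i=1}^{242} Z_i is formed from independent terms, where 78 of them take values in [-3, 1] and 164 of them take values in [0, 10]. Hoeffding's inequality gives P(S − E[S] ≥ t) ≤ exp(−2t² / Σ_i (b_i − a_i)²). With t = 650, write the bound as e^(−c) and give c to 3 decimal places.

Σ(b_i − a_i)² = 78·4² + 164·10² = 17648.
c = 2t² / 17648 = 2·650² / 17648 = 47.8808.

47.881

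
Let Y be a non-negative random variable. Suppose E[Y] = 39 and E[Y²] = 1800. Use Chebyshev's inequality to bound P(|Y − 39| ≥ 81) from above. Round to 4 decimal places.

0.0425

Var(Y) = E[Y²] − (E[Y])² = 1800 − 1521 = 279.
Chebyshev's inequality: P(|Y − μ| ≥ t) ≤ Var(Y)/t² = 279/6561 = 0.0425.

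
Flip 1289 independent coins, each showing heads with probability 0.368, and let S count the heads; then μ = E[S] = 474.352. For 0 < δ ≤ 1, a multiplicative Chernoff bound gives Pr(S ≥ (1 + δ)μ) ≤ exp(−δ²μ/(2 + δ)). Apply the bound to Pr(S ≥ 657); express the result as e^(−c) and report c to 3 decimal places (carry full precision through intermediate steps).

Write 657 = (1 + δ)μ, so δ = 657/474.352 − 1 = 0.3850474…
Then the exponent is δ²μ/(2 + δ) = (657 − μ)² / (μ·(2 + δ)) = 29.487102.

29.487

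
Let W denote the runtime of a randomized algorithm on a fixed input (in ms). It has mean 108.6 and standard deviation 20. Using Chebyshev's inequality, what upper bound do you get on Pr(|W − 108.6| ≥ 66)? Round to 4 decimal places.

0.0918

Chebyshev: Pr(|W − μ| ≥ t) ≤ Var(W)/t².
Var(W) = σ² = 20² = 400.
Bound = 400 / 4356 = 0.0918.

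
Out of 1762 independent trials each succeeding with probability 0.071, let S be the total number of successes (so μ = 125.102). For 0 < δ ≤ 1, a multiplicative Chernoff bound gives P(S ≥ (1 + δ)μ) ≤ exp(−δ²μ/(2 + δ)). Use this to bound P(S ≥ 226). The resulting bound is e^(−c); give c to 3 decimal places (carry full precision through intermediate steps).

28.996

Write 226 = (1 + δ)μ, so δ = 226/125.102 − 1 = 0.8065259…
Then the exponent is δ²μ/(2 + δ) = (226 − μ)² / (μ·(2 + δ)) = 28.995581.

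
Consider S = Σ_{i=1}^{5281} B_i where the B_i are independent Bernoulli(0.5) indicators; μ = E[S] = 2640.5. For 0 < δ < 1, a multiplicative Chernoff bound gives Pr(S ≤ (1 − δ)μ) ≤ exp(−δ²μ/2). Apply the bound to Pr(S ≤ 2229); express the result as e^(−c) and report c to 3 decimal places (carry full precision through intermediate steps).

Write 2229 = (1 − δ)μ, so δ = 1 − 2229/2640.5 = 0.1558417…
Then the exponent is δ²μ/2 = (μ − 2229)²/(2μ) = 32.064429.

32.064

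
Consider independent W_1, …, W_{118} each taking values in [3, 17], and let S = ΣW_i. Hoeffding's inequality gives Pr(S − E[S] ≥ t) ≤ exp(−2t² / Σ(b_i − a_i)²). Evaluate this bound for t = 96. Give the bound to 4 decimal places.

Σ(b_i − a_i)² = 118·(14)² = 23128.
Exponent = 2·96²/23128 = 0.7970.
Bound = exp(−0.7970) = 0.45070.

0.4507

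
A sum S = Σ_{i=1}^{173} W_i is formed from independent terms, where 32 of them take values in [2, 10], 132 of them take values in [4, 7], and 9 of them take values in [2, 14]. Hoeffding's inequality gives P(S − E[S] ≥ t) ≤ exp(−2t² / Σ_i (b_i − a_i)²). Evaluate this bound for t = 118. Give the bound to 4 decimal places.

0.0021

Σ(b_i − a_i)² = 32·8² + 132·3² + 9·12² = 4532.
Exponent = 2·118² / 4532 = 6.14475.
Bound = exp(−6.14475) = 0.00214.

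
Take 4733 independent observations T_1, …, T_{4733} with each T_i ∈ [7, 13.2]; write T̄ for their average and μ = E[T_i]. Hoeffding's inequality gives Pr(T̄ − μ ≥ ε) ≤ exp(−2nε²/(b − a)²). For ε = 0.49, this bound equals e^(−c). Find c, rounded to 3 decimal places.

59.126

c = 2nε²/(b − a)² = 2·4733·0.49² / 6.2² = 59.1256.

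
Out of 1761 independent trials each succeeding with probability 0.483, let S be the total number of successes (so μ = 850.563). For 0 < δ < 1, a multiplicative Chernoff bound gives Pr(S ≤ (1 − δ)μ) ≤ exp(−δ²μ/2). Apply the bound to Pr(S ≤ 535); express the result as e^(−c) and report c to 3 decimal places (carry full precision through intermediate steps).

58.538

Write 535 = (1 − δ)μ, so δ = 1 − 535/850.563 = 0.3710049…
Then the exponent is δ²μ/2 = (μ − 535)²/(2μ) = 58.537702.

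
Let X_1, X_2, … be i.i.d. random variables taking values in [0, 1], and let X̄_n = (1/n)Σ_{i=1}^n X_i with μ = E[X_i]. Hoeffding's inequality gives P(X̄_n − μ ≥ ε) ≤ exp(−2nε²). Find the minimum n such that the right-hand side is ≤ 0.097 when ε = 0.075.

208

Require exp(−2nε²) ≤ 0.097, i.e. 2nε² ≥ ln(1/0.097) = 2.333044.
So n ≥ 2.333044 / (2·0.075²) = 207.382.
The smallest integer n is 208.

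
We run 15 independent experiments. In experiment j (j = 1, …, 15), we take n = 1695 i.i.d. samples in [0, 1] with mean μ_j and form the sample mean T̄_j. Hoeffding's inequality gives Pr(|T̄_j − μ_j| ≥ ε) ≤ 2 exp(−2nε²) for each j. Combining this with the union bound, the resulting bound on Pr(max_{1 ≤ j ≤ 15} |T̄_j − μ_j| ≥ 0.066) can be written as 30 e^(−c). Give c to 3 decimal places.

14.767

Union bound over the 15 events: Pr(max_{1 ≤ j ≤ 15} |T̄_j − μ_j| ≥ 0.066) ≤ 15·2·exp(−2nε²) = 30 exp(−2·1695·0.066²).
So c = 2·1695·0.066² = 14.7668.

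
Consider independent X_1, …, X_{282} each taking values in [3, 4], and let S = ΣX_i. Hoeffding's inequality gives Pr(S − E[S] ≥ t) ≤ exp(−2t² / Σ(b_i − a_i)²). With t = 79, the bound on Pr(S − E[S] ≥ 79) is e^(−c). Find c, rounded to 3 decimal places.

44.262

Σ(b_i − a_i)² = 282·(1)² = 282.
c = 2t²/282 = 2·79²/282 = 44.2624.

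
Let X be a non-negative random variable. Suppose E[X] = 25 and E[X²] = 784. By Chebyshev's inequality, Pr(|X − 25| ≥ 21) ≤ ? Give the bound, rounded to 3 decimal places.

0.361

Var(X) = E[X²] − (E[X])² = 784 − 625 = 159.
Chebyshev's inequality: Pr(|X − μ| ≥ t) ≤ Var(X)/t² = 159/441 = 0.3605.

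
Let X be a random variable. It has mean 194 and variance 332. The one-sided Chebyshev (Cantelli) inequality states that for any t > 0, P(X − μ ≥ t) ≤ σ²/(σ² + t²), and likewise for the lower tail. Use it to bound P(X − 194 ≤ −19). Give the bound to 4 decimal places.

Here σ² = 332 and t = 19, so σ² + t² = 693.
Cantelli's bound: 332/693 = 0.4791.

0.4791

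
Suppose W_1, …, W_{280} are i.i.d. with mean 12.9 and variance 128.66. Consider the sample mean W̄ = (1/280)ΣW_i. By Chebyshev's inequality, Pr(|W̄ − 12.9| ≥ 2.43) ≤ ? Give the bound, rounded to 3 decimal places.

0.078

Var(W̄) = Var(W_i)/n = 128.66/280 = 0.4595.
Chebyshev: Pr(|W̄ − 12.9| ≥ 2.43) ≤ Var(W̄)/(2.43)² = 128.66/(280·2.43²) = 0.0778.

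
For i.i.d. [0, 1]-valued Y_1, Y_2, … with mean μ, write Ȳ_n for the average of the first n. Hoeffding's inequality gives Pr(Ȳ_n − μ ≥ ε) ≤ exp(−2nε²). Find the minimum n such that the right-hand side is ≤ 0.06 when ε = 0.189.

40

Require exp(−2nε²) ≤ 0.06, i.e. 2nε² ≥ ln(1/0.06) = 2.813411.
So n ≥ 2.813411 / (2·0.189²) = 39.380.
The smallest integer n is 40.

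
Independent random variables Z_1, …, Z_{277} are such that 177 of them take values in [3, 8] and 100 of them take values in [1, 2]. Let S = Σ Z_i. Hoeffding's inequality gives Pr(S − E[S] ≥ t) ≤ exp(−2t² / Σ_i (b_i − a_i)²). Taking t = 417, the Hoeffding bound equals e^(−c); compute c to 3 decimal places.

76.857

Σ(b_i − a_i)² = 177·5² + 100·1² = 4525.
c = 2t² / 4525 = 2·417² / 4525 = 76.8570.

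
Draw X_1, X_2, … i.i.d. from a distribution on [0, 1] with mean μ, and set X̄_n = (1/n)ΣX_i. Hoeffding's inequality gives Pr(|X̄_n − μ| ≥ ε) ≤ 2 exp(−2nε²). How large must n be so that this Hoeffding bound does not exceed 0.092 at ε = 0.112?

123

Require 2·exp(−2nε²) ≤ 0.092, i.e. 2nε² ≥ ln(2/0.092) = 3.079114.
So n ≥ 3.079114 / (2·0.112²) = 122.733.
The smallest integer n is 123.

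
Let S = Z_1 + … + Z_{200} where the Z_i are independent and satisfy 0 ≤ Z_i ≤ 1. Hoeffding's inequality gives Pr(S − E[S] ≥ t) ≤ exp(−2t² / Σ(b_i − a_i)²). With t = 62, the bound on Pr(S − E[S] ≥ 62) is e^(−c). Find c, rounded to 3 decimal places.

Σ(b_i − a_i)² = 200·(1)² = 200.
c = 2t²/200 = 2·62²/200 = 38.4400.

38.440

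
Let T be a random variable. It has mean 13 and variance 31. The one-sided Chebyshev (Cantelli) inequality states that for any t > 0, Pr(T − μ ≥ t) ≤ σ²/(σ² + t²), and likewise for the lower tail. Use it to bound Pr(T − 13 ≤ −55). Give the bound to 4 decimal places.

Here σ² = 31 and t = 55, so σ² + t² = 3056.
Cantelli's bound: 31/3056 = 0.0101.

0.0101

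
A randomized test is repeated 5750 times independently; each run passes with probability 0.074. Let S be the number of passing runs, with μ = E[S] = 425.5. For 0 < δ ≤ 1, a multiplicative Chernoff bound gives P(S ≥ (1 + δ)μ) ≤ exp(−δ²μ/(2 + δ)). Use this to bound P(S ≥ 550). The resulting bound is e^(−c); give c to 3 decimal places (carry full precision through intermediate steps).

Write 550 = (1 + δ)μ, so δ = 550/425.5 − 1 = 0.2925969…
Then the exponent is δ²μ/(2 + δ) = (550 − μ)² / (μ·(2 + δ)) = 15.889544.

15.890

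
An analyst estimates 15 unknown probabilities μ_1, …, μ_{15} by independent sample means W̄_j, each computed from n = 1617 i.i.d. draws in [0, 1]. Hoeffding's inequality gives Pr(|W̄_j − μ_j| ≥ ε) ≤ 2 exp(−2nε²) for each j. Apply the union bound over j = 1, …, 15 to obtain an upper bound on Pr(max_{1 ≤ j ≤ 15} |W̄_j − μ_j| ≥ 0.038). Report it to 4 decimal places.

0.2812

Per-experiment Hoeffding bound: 2·exp(−2·1617·0.038²) = 2·exp(−4.66990) = 0.018746.
Union bound over 15 events: 15·0.018746 = 0.28120.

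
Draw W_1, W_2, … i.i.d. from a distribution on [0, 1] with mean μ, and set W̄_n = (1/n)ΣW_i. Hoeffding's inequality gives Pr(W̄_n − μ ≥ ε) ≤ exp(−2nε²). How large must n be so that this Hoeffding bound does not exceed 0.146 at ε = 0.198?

Require exp(−2nε²) ≤ 0.146, i.e. 2nε² ≥ ln(1/0.146) = 1.924149.
So n ≥ 1.924149 / (2·0.198²) = 24.540.
The smallest integer n is 25.

25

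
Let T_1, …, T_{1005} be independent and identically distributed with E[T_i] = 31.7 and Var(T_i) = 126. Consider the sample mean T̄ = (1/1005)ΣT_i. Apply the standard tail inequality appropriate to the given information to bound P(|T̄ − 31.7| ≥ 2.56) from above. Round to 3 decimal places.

0.019

With mean and variance of each term known, Chebyshev's inequality bounds the deviation of the sum (or sample mean).
Var(T̄) = Var(T_i)/n = 126/1005 = 0.12537.
Chebyshev: P(|T̄ − 31.7| ≥ 2.56) ≤ Var(T̄)/(2.56)² = 126/(1005·2.56²) = 0.0191.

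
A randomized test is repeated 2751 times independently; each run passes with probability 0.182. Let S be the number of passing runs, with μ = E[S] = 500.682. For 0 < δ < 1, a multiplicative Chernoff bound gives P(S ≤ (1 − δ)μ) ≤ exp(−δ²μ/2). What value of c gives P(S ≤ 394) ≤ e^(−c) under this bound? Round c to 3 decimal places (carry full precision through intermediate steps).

11.366

Write 394 = (1 − δ)μ, so δ = 1 − 394/500.682 = 0.2130734…
Then the exponent is δ²μ/2 = (μ − 394)²/(2μ) = 11.365547.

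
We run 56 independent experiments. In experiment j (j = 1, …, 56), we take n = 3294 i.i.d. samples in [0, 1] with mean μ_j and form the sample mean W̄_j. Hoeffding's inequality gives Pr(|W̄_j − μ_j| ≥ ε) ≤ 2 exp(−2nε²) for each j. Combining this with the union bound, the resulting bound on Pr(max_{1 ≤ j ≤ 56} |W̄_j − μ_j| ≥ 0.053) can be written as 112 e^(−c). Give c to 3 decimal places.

Union bound over the 56 events: Pr(max_{1 ≤ j ≤ 56} |W̄_j − μ_j| ≥ 0.053) ≤ 56·2·exp(−2nε²) = 112 exp(−2·3294·0.053²).
So c = 2·3294·0.053² = 18.5057.

18.506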